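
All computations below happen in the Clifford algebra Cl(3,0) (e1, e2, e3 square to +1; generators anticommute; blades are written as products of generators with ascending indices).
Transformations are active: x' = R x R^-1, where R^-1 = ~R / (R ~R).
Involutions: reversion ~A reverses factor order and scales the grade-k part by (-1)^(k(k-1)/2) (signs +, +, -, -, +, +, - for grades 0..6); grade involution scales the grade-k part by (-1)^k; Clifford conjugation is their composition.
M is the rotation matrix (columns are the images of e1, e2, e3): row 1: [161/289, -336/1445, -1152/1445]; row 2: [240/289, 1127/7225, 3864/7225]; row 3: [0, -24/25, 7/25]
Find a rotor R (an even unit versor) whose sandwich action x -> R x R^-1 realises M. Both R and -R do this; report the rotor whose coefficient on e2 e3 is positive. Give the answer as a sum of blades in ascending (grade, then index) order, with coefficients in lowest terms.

Method: write R = a + b12*e1 e2 + b13*e1 e3 + b23*e2 e3 with a^2 + b12^2 + b13^2 + b23^2 = 1 (so R^-1 = ~R). Expanding the columns R e_j ~R gives tr M = 4a^2 - 1 and, from the antisymmetric part, M21 - M12 = -4a*b12, M13 - M31 = 4a*b13, M32 - M23 = -4a*b23.
Here tr M = 287/289, so a^2 = (1 + tr M)/4 = 144/289 and a = ±12/17. Taking a = 12/17: M21 - M12 = 1536/1445, M13 - M31 = -1152/1445, M32 - M23 = -432/289, giving b12 = -32/85, b13 = -24/85, b23 = 9/17, i.e. R = 12/17 - 32/85*e1 e2 - 24/85*e1 e3 + 9/17*e2 e3.
Its e2 e3 coefficient is already positive.
Answer: 12/17 - 32/85*e1 e2 - 24/85*e1 e3 + 9/17*e2 e3. Uniqueness: Spin(3) -> SO(3) maps R and -R to the same rotation of trace 287/289; fixing the sign of the e2 e3 coefficient removes the ambiguity.


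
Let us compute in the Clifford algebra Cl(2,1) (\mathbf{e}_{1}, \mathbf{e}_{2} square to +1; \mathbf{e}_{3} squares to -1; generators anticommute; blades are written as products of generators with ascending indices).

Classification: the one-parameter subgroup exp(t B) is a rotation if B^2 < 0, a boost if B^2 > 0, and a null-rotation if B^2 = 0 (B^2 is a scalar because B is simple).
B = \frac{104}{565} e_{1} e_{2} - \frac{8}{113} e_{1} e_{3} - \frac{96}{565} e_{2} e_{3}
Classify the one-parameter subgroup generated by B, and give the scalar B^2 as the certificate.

B^2 term by term: the squares give (\frac{104}{565})^2*(e_{1} e_{2})^2 + (-\frac{8}{113})^2*(e_{1} e_{3})^2 + (-\frac{96}{565})^2*(e_{2} e_{3})^2 = \frac{10816}{319225}*(-1) + \frac{64}{12769}*(+1) + \frac{9216}{319225}*(+1) = 0 (each basis 2-blade squares to minus the product of its generators' squares); cross terms between blades sharing an index anticommute and cancel. So B^2 = 0.
Answer: null-rotation, certificate B^2 = 0. No conjugation can change B^2 = 0; the sign gives the class.


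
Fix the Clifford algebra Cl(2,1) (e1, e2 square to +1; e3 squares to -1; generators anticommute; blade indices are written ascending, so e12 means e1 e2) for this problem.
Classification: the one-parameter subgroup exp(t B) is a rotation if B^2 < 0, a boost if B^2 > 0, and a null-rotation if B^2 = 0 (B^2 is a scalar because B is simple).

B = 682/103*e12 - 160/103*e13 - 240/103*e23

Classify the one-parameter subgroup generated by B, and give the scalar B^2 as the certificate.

B^2 term by term: the squares give (682/103)^2*(e12)^2 + (-160/103)^2*(e13)^2 + (-240/103)^2*(e23)^2 = 465124/10609*(-1) + 25600/10609*(+1) + 57600/10609*(+1) = -36 (each basis 2-blade squares to minus the product of its generators' squares); cross terms between blades sharing an index anticommute and cancel. So B^2 = -36.
Answer: rotation, certificate B^2 = -36. Why this suffices: the scalar -36 survives any versor conjugation, so its sign alone determines the class however B is presented.


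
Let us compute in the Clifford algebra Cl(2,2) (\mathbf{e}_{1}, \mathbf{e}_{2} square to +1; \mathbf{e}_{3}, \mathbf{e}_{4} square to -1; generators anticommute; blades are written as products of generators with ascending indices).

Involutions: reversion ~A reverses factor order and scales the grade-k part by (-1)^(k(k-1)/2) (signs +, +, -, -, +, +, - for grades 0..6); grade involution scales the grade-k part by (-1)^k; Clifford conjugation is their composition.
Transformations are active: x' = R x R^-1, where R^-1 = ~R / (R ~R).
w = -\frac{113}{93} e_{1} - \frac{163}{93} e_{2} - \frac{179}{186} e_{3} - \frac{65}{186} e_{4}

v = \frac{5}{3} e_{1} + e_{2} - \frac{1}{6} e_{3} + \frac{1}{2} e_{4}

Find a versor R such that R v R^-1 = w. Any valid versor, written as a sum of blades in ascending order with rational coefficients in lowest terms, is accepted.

Equal squares first: v^2 = w^2 = \frac{7}{2}. Then v + w = \frac{14}{31} e_{1} - \frac{70}{93} e_{2} - \frac{35}{31} e_{3} + \frac{14}{93} e_{4} is a versor taking v to w, provided it is invertible.
Answer: \frac{14}{31} e_{1} - \frac{70}{93} e_{2} - \frac{35}{31} e_{3} + \frac{14}{93} e_{4}


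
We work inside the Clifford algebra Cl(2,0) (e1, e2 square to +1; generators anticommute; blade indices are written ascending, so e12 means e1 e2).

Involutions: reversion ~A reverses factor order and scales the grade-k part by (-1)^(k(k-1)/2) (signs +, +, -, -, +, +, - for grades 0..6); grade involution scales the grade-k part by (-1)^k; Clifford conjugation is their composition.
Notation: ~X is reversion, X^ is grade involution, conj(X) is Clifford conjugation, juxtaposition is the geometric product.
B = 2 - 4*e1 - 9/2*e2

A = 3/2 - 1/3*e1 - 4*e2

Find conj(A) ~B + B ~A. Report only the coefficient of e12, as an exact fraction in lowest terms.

first term: -49/3 - 16/3*e1 + 5/4*e2 + 29/2*e12
second term: 67/3 - 20/3*e1 - 59/4*e2 + 29/2*e12
Answer: 29


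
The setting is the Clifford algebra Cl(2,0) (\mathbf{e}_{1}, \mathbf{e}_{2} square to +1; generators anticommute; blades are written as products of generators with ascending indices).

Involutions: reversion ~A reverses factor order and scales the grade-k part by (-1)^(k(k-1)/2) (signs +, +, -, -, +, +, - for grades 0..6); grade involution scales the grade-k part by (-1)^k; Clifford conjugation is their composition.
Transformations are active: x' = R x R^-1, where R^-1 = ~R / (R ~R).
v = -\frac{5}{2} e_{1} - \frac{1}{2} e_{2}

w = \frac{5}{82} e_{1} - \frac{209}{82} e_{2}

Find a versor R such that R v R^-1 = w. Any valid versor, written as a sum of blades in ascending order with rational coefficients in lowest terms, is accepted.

Equal squares first: v^2 = w^2 = \frac{13}{2}. Then v + w = -\frac{100}{41} e_{1} - \frac{125}{41} e_{2} is a versor taking v to w, provided it is invertible.
Answer: -\frac{100}{41} e_{1} - \frac{125}{41} e_{2}


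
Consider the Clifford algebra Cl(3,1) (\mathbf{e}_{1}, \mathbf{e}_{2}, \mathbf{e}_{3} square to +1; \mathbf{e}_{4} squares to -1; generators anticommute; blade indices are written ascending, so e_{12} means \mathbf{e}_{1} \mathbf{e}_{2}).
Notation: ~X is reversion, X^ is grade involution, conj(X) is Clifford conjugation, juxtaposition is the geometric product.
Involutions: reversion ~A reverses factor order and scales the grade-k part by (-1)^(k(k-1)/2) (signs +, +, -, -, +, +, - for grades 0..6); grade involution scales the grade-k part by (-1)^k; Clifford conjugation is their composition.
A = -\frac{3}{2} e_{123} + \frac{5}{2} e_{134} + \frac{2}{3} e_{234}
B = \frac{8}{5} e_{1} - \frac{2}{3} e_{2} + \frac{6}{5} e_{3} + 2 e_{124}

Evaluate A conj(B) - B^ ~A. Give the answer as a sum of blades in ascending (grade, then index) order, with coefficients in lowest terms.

first term: \frac{9}{5} e_{12} + \frac{7}{3} e_{13} + 3 e_{14} - \frac{13}{5} e_{23} + \frac{4}{5} e_{24} - \frac{5}{9} e_{34} + \frac{41}{15} e_{1234}
second term: -\frac{9}{5} e_{12} - \frac{7}{3} e_{13} - 3 e_{14} + \frac{13}{5} e_{23} - \frac{4}{5} e_{24} + \frac{5}{9} e_{34} + \frac{41}{15} e_{1234}
Answer: \frac{18}{5} e_{12} + \frac{14}{3} e_{13} + 6 e_{14} - \frac{26}{5} e_{23} + \frac{8}{5} e_{24} - \frac{10}{9} e_{34}


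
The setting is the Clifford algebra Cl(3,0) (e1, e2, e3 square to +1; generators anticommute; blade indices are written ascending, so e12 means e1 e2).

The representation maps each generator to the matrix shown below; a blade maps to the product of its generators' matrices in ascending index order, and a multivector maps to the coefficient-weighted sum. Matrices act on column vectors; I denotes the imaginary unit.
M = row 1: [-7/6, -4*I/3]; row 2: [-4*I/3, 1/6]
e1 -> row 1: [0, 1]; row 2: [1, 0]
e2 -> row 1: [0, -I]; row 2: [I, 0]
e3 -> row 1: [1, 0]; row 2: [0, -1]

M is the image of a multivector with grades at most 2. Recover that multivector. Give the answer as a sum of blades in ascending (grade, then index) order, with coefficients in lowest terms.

Method: 1, rho(e1), rho(e2), rho(e3) form a trace-orthogonal basis of the 2x2 complex matrices (tr(X Y) = 2 if X = Y, else 0), so M = m0*1 + m1*rho(e1) + m2*rho(e2) + m3*rho(e3) with m0 = tr(M)/2 = -1/2, m1 = tr(M rho(e1))/2 = -4*I/3, m2 = tr(M rho(e2))/2 = 0, m3 = tr(M rho(e3))/2 = -2/3.
Multiplying table entries, the bivector images are rho(e12) = I*rho(e3), rho(e13) = -I*rho(e2), rho(e23) = I*rho(e1); with real blade coefficients the real parts of m0..m3 are the coefficients of 1, e1, e2, e3 and the imaginary parts give the bivectors (e23: Im m1, e13: -Im m2, e12: Im m3).
Answer: -1/2 - 2/3*e3 - 4/3*e23


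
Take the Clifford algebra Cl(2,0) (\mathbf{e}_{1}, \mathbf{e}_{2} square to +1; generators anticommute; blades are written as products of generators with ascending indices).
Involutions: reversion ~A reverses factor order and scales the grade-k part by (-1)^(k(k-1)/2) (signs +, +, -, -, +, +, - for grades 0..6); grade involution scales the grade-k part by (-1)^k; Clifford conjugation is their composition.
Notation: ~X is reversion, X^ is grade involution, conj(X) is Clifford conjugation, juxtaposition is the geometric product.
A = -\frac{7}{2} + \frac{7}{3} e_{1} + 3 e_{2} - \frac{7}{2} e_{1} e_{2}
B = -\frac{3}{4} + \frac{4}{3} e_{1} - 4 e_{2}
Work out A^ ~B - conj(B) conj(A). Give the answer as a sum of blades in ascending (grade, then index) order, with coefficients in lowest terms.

first term: \frac{829}{72} + \frac{133}{12} e_{1} + \frac{251}{12} e_{2} + \frac{383}{24} e_{1} e_{2}
second term: -\frac{451}{72} - \frac{91}{12} e_{1} - \frac{197}{12} e_{2} + \frac{257}{24} e_{1} e_{2}
Answer: \frac{160}{9} + \frac{56}{3} e_{1} + \frac{112}{3} e_{2} + \frac{21}{4} e_{1} e_{2}


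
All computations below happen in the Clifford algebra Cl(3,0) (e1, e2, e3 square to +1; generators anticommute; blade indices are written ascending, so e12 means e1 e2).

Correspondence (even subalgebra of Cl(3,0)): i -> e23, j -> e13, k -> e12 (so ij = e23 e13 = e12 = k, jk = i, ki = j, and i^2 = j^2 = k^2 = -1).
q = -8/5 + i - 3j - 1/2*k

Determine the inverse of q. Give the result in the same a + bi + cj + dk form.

In blades: q = -8/5 - 1/2*e12 - 3*e13 + e23.
With qbar = -8/5 + 1/2*e12 + 3*e13 - e23 (scalar fixed, mapped units negated), q qbar = 1281/100 (the sum of squared coefficients), so q^-1 = qbar / (1281/100) = -160/1281 + 50/1281*e12 + 100/427*e13 - 100/1281*e23; translating back:
Answer: -160/1281 - 100/1281*i + 100/427*j + 50/1281*k


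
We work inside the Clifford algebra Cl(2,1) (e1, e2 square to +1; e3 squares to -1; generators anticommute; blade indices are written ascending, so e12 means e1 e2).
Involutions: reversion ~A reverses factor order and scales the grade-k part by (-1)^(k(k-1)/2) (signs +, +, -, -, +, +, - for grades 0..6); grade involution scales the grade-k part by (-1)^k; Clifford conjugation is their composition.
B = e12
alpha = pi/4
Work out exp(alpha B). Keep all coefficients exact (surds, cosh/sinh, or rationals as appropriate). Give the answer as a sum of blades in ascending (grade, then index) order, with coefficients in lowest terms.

B^2 = (1)^2*(e12)^2 = 1*(-1) = -1 (a basis 2-blade squares to minus the product of its generators' squares).
B^2 = -1 — the negative square puts this in the circular regime; l = 1, alpha*l = pi/4, so exp(alpha B) = cos(pi/4) + (sin(pi/4)/1)*B = sqrt(2)/2 + (sqrt(2)/2)*B.
Answer: sqrt(2)/2 + sqrt(2)/2*e12


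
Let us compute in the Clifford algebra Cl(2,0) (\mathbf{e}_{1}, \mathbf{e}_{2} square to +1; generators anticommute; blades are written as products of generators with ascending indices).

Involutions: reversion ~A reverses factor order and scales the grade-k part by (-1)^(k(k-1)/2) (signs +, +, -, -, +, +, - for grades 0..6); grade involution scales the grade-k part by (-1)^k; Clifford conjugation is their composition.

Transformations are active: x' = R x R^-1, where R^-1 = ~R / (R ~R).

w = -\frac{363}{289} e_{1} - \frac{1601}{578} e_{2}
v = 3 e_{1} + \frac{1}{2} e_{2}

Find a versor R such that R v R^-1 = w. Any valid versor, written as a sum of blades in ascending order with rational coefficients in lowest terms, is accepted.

Here q(v) = q(w) = \frac{37}{4}; the classical choice R = v + w = \frac{504}{289} e_{1} - \frac{656}{289} e_{2} then realises v -> w under the sandwich.
Answer: \frac{504}{289} e_{1} - \frac{656}{289} e_{2}


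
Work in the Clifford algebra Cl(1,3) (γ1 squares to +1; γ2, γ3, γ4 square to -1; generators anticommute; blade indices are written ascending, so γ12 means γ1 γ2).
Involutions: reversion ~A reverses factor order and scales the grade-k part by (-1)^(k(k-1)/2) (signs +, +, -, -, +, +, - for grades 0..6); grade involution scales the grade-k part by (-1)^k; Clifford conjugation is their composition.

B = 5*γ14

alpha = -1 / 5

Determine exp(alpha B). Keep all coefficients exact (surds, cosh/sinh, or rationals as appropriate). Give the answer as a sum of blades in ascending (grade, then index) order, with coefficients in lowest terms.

B^2 = (5)^2*(γ14)^2 = 25*(+1) = 25 (a basis 2-blade squares to minus the product of its generators' squares).
B^2 = 25 — since the square is positive, the closed form is hyperbolic: l = 5, alpha*l = -1, so exp(alpha B) = cosh(-1) + (sinh(-1)/5)*B = cosh(1) + (-sinh(1)/5)*B.
Answer: cosh(1) - sinh(1)*γ14


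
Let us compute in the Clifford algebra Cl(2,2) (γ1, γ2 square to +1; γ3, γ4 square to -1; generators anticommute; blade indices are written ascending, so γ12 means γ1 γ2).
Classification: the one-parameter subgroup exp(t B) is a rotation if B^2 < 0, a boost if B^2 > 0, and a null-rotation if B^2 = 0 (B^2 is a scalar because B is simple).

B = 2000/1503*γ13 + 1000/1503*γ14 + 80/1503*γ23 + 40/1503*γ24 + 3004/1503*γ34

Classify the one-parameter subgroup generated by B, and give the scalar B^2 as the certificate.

B^2 term by term: the squares give (2000/1503)^2*(γ13)^2 + (1000/1503)^2*(γ14)^2 + (80/1503)^2*(γ23)^2 + (40/1503)^2*(γ24)^2 + (3004/1503)^2*(γ34)^2 = 4000000/2259009*(+1) + 1000000/2259009*(+1) + 6400/2259009*(+1) + 1600/2259009*(+1) + 9024016/2259009*(-1) = -16/9 (each basis 2-blade squares to minus the product of its generators' squares); cross terms between blades sharing an index anticommute and cancel; the commuting (index-disjoint) pairs give grade-4 terms 2*c*c'*(blade product), which cancel blade by blade — γ1234: -160000/2259009 + 160000/2259009 = 0 — confirming B is simple. So B^2 = -16/9.
Answer: rotation, certificate B^2 = -16/9. Note: conjugating B changes its blade decomposition but never the scalar B^2 = -16/9, whose sign settles the classification.


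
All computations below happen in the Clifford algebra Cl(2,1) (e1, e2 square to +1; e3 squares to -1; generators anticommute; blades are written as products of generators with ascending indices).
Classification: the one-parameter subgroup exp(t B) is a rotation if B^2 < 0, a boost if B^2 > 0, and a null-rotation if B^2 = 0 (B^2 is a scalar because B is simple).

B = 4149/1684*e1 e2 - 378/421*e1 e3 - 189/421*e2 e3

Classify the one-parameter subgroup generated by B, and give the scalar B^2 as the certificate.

B^2 term by term: the squares give (4149/1684)^2*(e1 e2)^2 + (-378/421)^2*(e1 e3)^2 + (-189/421)^2*(e2 e3)^2 = 17214201/2835856*(-1) + 142884/177241*(+1) + 35721/177241*(+1) = -81/16 (each basis 2-blade squares to minus the product of its generators' squares); cross terms between blades sharing an index anticommute and cancel. So B^2 = -81/16.
Answer: rotation, certificate B^2 = -81/16. B^2 = -81/16 is basis-independent, so its sign is the whole story.


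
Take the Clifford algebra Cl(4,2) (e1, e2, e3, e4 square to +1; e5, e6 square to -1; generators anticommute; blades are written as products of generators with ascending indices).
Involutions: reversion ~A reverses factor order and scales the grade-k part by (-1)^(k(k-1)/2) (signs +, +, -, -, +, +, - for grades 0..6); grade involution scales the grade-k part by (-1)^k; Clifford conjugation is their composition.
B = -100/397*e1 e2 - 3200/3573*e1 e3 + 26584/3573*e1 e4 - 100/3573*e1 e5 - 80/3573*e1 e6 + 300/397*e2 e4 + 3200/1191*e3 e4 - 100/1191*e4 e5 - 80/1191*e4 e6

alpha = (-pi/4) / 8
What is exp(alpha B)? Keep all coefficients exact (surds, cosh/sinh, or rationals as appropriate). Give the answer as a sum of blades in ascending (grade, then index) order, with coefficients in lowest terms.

B^2 term by term: the squares give (-100/397)^2*(e1 e2)^2 + (-3200/3573)^2*(e1 e3)^2 + (26584/3573)^2*(e1 e4)^2 + (-100/3573)^2*(e1 e5)^2 + (-80/3573)^2*(e1 e6)^2 + (300/397)^2*(e2 e4)^2 + (3200/1191)^2*(e3 e4)^2 + (-100/1191)^2*(e4 e5)^2 + (-80/1191)^2*(e4 e6)^2 = 10000/157609*(-1) + 10240000/12766329*(-1) + 706709056/12766329*(-1) + 10000/12766329*(+1) + 6400/12766329*(+1) + 90000/157609*(-1) + 10240000/1418481*(-1) + 10000/1418481*(+1) + 6400/1418481*(+1) = -64 (each basis 2-blade squares to minus the product of its generators' squares); cross terms between blades sharing an index anticommute and cancel; the commuting (index-disjoint) pairs give grade-4 terms 2*c*c'*(blade product), which cancel blade by blade — e1 e2 e3 e4: -640000/472827 + 640000/472827 = 0; e1 e2 e4 e5: 20000/472827 - 20000/472827 = 0; e1 e2 e4 e6: 16000/472827 - 16000/472827 = 0; e1 e3 e4 e5: 640000/4255443 - 640000/4255443 = 0; e1 e3 e4 e6: 512000/4255443 - 512000/4255443 = 0; e1 e4 e5 e6: -16000/4255443 + 16000/4255443 = 0 — confirming B is simple. So B^2 = -64.
B^2 = -64 — since the square is negative, the closed form is circular: l = 8, alpha*l = -pi/4, so exp(alpha B) = cos(-pi/4) + (sin(-pi/4)/8)*B = sqrt(2)/2 + (-sqrt(2)/16)*B.
Answer: sqrt(2)/2 + 25*sqrt(2)/1588*e1 e2 + 200*sqrt(2)/3573*e1 e3 - 3323*sqrt(2)/7146*e1 e4 + 25*sqrt(2)/14292*e1 e5 + 5*sqrt(2)/3573*e1 e6 - 75*sqrt(2)/1588*e2 e4 - 200*sqrt(2)/1191*e3 e4 + 25*sqrt(2)/4764*e4 e5 + 5*sqrt(2)/1191*e4 e6


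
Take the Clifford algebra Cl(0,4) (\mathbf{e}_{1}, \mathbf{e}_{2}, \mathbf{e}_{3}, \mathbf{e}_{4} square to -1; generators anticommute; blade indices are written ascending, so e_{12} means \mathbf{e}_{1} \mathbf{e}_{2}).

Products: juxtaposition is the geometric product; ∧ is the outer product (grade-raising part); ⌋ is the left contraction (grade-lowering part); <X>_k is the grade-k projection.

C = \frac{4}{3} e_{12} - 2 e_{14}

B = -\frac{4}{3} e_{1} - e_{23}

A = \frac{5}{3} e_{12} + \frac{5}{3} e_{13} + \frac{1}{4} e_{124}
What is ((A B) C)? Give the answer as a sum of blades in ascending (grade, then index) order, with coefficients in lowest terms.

step 1: -\frac{20}{9} e_{2} - \frac{20}{9} e_{3} - \frac{5}{3} e_{12} + \frac{5}{3} e_{13} + \frac{1}{3} e_{24} + \frac{1}{4} e_{134}
step 2: \frac{20}{9} - \frac{80}{27} e_{1} - \frac{1}{2} e_{3} + \frac{2}{3} e_{12} + \frac{4}{9} e_{14} - \frac{20}{9} e_{23} + \frac{10}{3} e_{24} - \frac{10}{3} e_{34} - \frac{80}{27} e_{123} - \frac{40}{9} e_{124} - \frac{40}{9} e_{134} - \frac{1}{3} e_{234}
Answer: \frac{20}{9} - \frac{80}{27} e_{1} - \frac{1}{2} e_{3} + \frac{2}{3} e_{12} + \frac{4}{9} e_{14} - \frac{20}{9} e_{23} + \frac{10}{3} e_{24} - \frac{10}{3} e_{34} - \frac{80}{27} e_{123} - \frac{40}{9} e_{124} - \frac{40}{9} e_{134} - \frac{1}{3} e_{234}


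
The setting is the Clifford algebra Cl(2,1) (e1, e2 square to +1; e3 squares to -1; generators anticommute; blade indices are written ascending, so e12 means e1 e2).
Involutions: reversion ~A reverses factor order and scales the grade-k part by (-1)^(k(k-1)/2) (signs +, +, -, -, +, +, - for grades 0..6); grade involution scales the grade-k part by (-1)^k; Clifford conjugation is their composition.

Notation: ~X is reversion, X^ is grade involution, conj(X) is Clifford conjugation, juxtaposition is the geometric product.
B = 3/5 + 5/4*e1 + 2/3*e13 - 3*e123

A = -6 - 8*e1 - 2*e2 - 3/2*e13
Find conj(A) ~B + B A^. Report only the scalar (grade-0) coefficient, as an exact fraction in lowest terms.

first term: 27/5 - 27/10*e1 - 33/10*e2 - 173/24*e3 - 5/2*e12 - 11/10*e13 + 24*e23 - 50/3*e123
second term: 27/5 - 27/10*e1 - 33/10*e2 - 173/24*e3 + 5/2*e12 + 11/10*e13 - 24*e23 + 50/3*e123
Answer: 54/5


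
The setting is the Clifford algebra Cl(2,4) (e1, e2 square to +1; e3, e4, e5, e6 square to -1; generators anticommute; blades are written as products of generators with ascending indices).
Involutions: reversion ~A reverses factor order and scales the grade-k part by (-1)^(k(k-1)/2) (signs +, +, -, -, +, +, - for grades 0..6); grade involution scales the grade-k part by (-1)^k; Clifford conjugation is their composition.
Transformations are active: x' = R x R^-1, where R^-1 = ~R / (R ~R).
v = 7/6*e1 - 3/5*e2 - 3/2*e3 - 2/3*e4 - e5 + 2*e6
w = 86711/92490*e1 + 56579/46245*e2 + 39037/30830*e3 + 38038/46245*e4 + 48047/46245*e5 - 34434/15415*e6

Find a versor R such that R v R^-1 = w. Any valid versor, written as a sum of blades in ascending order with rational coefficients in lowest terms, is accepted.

Since q(v) = q(w) = -448/75, the sum R = v + w = 32436/15415*e1 + 28832/46245*e2 - 3604/15415*e3 + 7208/46245*e4 + 1802/46245*e5 - 3604/15415*e6 does the job whenever invertible.
Answer: 32436/15415*e1 + 28832/46245*e2 - 3604/15415*e3 + 7208/46245*e4 + 1802/46245*e5 - 3604/15415*e6


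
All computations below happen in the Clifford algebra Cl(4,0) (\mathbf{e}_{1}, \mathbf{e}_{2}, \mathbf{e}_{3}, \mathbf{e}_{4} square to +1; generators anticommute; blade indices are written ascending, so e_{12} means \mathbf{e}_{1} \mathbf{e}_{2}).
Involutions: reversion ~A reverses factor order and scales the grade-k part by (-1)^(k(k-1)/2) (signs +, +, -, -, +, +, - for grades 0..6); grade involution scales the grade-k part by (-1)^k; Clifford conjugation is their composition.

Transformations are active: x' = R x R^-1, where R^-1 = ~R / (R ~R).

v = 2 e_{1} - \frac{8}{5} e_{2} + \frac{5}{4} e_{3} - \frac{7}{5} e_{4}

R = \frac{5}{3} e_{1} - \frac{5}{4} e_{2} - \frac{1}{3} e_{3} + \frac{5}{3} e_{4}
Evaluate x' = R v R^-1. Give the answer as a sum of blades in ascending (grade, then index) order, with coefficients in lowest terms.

~R = \frac{5}{3} e_{1} - \frac{5}{4} e_{2} - \frac{1}{3} e_{3} + \frac{5}{3} e_{4}, and R ~R = \frac{347}{48}, so R^-1 = ~R / (\frac{347}{48}).
R v = \frac{31}{12} - \frac{1}{6} e_{12} + \frac{11}{4} e_{13} - \frac{17}{3} e_{14} - \frac{503}{240} e_{23} + \frac{53}{12} e_{24} - \frac{97}{60} e_{34}
Answer: -\frac{842}{1041} e_{1} + \frac{1226}{1735} e_{2} - \frac{6197}{4164} e_{3} + \frac{13487}{5205} e_{4}


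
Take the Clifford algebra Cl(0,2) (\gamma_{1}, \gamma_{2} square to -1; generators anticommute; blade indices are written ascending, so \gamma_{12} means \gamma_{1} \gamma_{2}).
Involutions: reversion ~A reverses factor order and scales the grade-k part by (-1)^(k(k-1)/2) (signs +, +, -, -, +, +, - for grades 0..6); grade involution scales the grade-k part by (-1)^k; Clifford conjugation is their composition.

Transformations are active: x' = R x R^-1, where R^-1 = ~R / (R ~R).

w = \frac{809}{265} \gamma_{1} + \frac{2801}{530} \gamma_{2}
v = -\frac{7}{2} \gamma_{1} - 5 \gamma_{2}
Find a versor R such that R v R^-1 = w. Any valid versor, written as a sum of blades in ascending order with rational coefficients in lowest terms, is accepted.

Construction: equal norms (both -\frac{149}{4}) license R = v + w = -\frac{237}{530} \gamma_{1} + \frac{151}{530} \gamma_{2} — nothing changes along that direction, while (v - w)/2 changes sign, so v maps onto w.
Answer: -\frac{237}{530} \gamma_{1} + \frac{151}{530} \gamma_{2}


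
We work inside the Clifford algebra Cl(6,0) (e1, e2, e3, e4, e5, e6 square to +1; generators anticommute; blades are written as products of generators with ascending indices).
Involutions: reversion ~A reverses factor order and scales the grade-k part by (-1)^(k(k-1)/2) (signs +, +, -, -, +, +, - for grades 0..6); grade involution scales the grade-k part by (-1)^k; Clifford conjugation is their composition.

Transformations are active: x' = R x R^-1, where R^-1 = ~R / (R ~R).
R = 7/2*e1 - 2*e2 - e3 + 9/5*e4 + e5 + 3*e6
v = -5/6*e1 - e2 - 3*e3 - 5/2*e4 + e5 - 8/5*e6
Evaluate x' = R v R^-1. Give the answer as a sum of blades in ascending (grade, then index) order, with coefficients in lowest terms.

~R = 7/2*e1 - 2*e2 - e3 + 9/5*e4 + e5 + 3*e6, and R ~R = 3049/100, so R^-1 = ~R / (3049/100).
R v = -373/60 - 31/6*e1 e2 - 34/3*e1 e3 - 29/4*e1 e4 + 13/3*e1 e5 - 31/10*e1 e6 + 5*e2 e3 + 34/5*e2 e4 - e2 e5 + 31/5*e2 e6 + 79/10*e3 e4 + 2*e3 e5 + 53/5*e3 e6 + 43/10*e4 e5 + 231/50*e4 e6 - 23/5*e5 e6
Answer: -10865/18294*e1 + 16607/9147*e2 + 31171/9147*e3 + 10769/6098*e4 - 12877/9147*e5 + 5742/15245*e6


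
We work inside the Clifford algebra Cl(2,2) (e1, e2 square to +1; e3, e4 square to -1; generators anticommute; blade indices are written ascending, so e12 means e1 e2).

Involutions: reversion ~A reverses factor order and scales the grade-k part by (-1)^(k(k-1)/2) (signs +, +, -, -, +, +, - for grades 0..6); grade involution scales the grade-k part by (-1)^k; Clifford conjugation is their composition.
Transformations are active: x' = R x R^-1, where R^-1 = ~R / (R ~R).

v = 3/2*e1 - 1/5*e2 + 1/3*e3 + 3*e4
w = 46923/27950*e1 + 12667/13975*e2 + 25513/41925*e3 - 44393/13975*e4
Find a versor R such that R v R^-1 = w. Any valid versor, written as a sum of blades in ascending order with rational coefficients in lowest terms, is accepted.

Why this works: both vectors square to -6139/900, so q(v) = q(w) and R = v + w = 44424/13975*e1 + 9872/13975*e2 + 39488/41925*e3 - 2468/13975*e4 carries v to w — its own direction survives, the complement (v - w)/2 flips.
Answer: 44424/13975*e1 + 9872/13975*e2 + 39488/41925*e3 - 2468/13975*e4


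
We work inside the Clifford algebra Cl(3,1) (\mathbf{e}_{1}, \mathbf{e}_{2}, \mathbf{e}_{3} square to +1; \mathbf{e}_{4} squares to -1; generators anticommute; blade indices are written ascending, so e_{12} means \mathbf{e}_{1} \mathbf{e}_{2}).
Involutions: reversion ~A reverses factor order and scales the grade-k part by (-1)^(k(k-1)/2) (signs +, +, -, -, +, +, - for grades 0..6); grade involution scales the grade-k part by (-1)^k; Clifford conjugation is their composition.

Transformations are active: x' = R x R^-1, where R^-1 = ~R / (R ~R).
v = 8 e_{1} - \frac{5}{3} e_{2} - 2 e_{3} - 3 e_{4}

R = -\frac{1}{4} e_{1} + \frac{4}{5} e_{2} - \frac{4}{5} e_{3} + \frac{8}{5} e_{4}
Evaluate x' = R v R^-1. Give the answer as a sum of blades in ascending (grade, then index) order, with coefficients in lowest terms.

~R = -\frac{1}{4} e_{1} + \frac{4}{5} e_{2} - \frac{4}{5} e_{3} + \frac{8}{5} e_{4}, and R ~R = -\frac{487}{400}, so R^-1 = ~R / (-\frac{487}{400}).
R v = \frac{46}{15} - \frac{359}{60} e_{12} + \frac{69}{10} e_{13} - \frac{241}{20} e_{14} - \frac{44}{15} e_{23} + \frac{4}{15} e_{24} + \frac{28}{5} e_{34}
Answer: -\frac{9848}{1461} e_{1} - \frac{1151}{487} e_{2} + \frac{8810}{1461} e_{3} - \frac{7393}{1461} e_{4}


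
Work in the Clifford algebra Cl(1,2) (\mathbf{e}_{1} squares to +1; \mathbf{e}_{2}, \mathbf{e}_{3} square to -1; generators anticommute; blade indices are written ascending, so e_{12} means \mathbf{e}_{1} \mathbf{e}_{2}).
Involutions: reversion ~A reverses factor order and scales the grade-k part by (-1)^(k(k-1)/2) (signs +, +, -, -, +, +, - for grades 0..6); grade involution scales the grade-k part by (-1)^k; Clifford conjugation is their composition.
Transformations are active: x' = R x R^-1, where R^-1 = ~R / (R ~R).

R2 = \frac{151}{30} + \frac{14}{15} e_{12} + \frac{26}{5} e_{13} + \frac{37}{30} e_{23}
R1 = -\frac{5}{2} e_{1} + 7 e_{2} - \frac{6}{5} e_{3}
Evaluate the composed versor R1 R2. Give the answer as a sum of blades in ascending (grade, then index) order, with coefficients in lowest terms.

Distribute over the terms of R1 (each basis-blade product reordered to ascending indices, repeated generators contracted through their squares):
(-\frac{5}{2} e_{1}) R2 = -\frac{151}{12} e_{1} - \frac{7}{3} e_{2} - 13 e_{3} - \frac{37}{12} e_{123}
(7 e_{2}) R2 = \frac{98}{15} e_{1} + \frac{1057}{30} e_{2} - \frac{259}{30} e_{3} - \frac{182}{5} e_{123}
(-\frac{6}{5} e_{3}) R2 = -\frac{156}{25} e_{1} - \frac{37}{25} e_{2} - \frac{151}{25} e_{3} - \frac{28}{25} e_{123}
Summing the partial products and collecting blades:
Answer: -\frac{1229}{100} e_{1} + \frac{1571}{50} e_{2} - \frac{4151}{150} e_{3} - \frac{12181}{300} e_{123}


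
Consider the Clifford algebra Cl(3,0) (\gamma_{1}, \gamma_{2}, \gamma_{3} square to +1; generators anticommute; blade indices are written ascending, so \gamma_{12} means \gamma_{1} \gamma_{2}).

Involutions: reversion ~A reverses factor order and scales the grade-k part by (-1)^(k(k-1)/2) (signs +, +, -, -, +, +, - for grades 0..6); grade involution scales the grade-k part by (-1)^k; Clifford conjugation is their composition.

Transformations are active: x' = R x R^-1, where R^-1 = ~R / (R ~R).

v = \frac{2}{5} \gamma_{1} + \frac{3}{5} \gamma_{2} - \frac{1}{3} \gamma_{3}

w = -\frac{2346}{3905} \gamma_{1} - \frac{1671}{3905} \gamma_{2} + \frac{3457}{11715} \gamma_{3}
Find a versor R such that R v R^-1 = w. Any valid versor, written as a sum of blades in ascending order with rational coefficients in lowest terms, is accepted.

Here q(v) = q(w) = \frac{142}{225}; the classical choice R = v + w = -\frac{784}{3905} \gamma_{1} + \frac{672}{3905} \gamma_{2} - \frac{448}{11715} \gamma_{3} then realises v -> w under the sandwich.
Answer: -\frac{784}{3905} \gamma_{1} + \frac{672}{3905} \gamma_{2} - \frac{448}{11715} \gamma_{3}


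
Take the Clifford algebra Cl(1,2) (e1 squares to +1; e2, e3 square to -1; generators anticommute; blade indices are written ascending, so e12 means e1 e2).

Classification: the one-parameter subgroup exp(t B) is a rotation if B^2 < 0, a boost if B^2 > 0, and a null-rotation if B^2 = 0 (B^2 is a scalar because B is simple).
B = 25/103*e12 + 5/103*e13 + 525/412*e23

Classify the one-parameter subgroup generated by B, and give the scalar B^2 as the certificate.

B^2 term by term: the squares give (25/103)^2*(e12)^2 + (5/103)^2*(e13)^2 + (525/412)^2*(e23)^2 = 625/10609*(+1) + 25/10609*(+1) + 275625/169744*(-1) = -25/16 (each basis 2-blade squares to minus the product of its generators' squares); cross terms between blades sharing an index anticommute and cancel. So B^2 = -25/16.
Answer: rotation, certificate B^2 = -25/16. Why this suffices: the scalar -25/16 survives any versor conjugation, so its sign alone determines the class however B is presented.


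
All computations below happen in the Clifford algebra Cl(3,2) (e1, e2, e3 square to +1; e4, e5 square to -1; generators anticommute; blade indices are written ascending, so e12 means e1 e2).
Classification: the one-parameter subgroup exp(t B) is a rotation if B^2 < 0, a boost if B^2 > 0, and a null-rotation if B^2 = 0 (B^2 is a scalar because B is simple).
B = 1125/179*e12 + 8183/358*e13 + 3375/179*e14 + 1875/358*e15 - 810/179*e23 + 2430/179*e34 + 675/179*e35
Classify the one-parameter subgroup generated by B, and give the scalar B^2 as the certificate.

B^2 term by term: the squares give (1125/179)^2*(e12)^2 + (8183/358)^2*(e13)^2 + (3375/179)^2*(e14)^2 + (1875/358)^2*(e15)^2 + (-810/179)^2*(e23)^2 + (2430/179)^2*(e34)^2 + (675/179)^2*(e35)^2 = 1265625/32041*(-1) + 66961489/128164*(-1) + 11390625/32041*(+1) + 3515625/128164*(+1) + 656100/32041*(-1) + 5904900/32041*(+1) + 455625/32041*(+1) = -1 (each basis 2-blade squares to minus the product of its generators' squares); cross terms between blades sharing an index anticommute and cancel; the commuting (index-disjoint) pairs give grade-4 terms 2*c*c'*(blade product), which cancel blade by blade — e1234: 5467500/32041 - 5467500/32041 = 0; e1235: 1518750/32041 - 1518750/32041 = 0; e1345: -4556250/32041 + 4556250/32041 = 0 — confirming B is simple. So B^2 = -1.
Answer: rotation, certificate B^2 = -1. Because -1 is invariant under every versor sandwich, the classification follows from its sign alone.


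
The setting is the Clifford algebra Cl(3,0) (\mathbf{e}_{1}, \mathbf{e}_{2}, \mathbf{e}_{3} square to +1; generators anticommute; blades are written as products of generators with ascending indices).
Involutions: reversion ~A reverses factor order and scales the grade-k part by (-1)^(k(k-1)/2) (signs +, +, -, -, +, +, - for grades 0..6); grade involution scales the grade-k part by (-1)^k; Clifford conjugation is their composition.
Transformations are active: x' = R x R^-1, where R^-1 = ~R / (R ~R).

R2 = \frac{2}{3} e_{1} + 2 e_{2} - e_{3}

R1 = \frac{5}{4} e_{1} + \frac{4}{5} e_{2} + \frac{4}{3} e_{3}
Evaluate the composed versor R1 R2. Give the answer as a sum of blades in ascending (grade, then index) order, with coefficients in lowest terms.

Distribute over the terms of R1 (each basis-blade product reordered to ascending indices, repeated generators contracted through their squares):
(\frac{5}{4} e_{1}) R2 = \frac{5}{6} + \frac{5}{2} e_{1} e_{2} - \frac{5}{4} e_{1} e_{3}
(\frac{4}{5} e_{2}) R2 = \frac{8}{5} - \frac{8}{15} e_{1} e_{2} - \frac{4}{5} e_{2} e_{3}
(\frac{4}{3} e_{3}) R2 = -\frac{4}{3} - \frac{8}{9} e_{1} e_{3} - \frac{8}{3} e_{2} e_{3}
Summing the partial products and collecting blades:
Answer: \frac{11}{10} + \frac{59}{30} e_{1} e_{2} - \frac{77}{36} e_{1} e_{3} - \frac{52}{15} e_{2} e_{3}


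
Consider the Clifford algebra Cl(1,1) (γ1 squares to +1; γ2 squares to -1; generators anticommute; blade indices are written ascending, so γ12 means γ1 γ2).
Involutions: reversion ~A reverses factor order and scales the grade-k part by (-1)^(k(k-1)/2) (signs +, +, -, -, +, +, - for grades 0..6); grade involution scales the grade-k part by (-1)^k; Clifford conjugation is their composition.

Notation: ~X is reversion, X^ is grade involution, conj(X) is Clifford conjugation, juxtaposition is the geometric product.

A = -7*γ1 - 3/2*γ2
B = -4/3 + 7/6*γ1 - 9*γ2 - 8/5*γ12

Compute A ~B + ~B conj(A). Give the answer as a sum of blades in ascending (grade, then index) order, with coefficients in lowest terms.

first term: -65/3 + 104/15*γ1 - 46/5*γ2 + 259/4*γ12
second term: 65/3 - 176/15*γ1 - 66/5*γ2 + 259/4*γ12
Answer: -24/5*γ1 - 112/5*γ2 + 259/2*γ12


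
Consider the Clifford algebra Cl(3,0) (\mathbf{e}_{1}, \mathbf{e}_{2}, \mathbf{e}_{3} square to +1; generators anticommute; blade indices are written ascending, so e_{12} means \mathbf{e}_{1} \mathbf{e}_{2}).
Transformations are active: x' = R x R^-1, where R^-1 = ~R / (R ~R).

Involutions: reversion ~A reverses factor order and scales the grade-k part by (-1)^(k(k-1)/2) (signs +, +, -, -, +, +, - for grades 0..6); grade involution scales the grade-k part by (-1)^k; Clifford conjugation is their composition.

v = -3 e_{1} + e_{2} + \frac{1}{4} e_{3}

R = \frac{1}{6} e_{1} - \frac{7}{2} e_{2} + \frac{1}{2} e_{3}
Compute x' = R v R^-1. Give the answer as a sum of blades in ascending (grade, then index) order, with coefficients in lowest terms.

~R = \frac{1}{6} e_{1} - \frac{7}{2} e_{2} + \frac{1}{2} e_{3}, and R ~R = \frac{451}{36}, so R^-1 = ~R / (\frac{451}{36}).
R v = -\frac{31}{8} - \frac{31}{3} e_{12} + \frac{37}{24} e_{13} - \frac{11}{8} e_{23}
Answer: \frac{2613}{902} e_{1} + \frac{1051}{902} e_{2} - \frac{1009}{1804} e_{3}


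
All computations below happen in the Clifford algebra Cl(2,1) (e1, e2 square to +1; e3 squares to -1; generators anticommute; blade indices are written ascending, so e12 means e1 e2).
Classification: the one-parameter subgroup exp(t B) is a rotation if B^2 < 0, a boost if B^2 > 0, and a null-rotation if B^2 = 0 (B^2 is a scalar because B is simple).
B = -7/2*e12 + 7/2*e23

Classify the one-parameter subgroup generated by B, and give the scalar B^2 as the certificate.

B^2 term by term: the squares give (-7/2)^2*(e12)^2 + (7/2)^2*(e23)^2 = 49/4*(-1) + 49/4*(+1) = 0 (each basis 2-blade squares to minus the product of its generators' squares); cross terms between blades sharing an index anticommute and cancel. So B^2 = 0.
Answer: null-rotation, certificate B^2 = 0. Key observation: B^2 = 0 is a conjugation invariant, so its sign decides the class regardless of the surface form of B.


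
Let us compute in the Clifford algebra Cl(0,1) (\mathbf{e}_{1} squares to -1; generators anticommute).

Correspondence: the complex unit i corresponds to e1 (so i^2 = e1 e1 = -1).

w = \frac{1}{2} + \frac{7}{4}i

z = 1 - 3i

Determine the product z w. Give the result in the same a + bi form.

In blades: z = 1 - 3 e_{1}, w = \frac{1}{2} + \frac{7}{4} e_{1}.
Distribute z over w term by term (generator squares from the signature, products reordered to ascending indices): (1)*w = \frac{1}{2} + \frac{7}{4} e_{1}; (-3 e_{1})*w = \frac{21}{4} - \frac{3}{2} e_{1}.
Sum: \frac{23}{4} + \frac{1}{4} e_{1}; translating back through the correspondence:
Answer: \frac{23}{4} + \frac{1}{4}i


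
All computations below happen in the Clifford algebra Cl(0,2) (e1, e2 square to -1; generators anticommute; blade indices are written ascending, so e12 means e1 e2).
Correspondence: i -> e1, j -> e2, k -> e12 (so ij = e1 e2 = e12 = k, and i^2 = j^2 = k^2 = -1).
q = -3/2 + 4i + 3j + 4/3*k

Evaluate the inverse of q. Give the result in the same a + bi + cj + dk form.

In blades: q = -3/2 + 4*e1 + 3*e2 + 4/3*e12.
With qbar = -3/2 - 4*e1 - 3*e2 - 4/3*e12 (scalar fixed, mapped units negated), q qbar = 1045/36 (the sum of squared coefficients), so q^-1 = qbar / (1045/36) = -54/1045 - 144/1045*e1 - 108/1045*e2 - 48/1045*e12; translating back:
Answer: -54/1045 - 144/1045*i - 108/1045*j - 48/1045*k


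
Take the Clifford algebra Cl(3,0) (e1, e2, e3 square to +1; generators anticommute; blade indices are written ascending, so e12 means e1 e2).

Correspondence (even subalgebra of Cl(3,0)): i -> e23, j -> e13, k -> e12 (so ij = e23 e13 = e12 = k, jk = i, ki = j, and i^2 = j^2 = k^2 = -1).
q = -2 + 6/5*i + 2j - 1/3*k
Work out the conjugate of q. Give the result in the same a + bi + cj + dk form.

In blades: q = -2 - 1/3*e12 + 2*e13 + 6/5*e23.
Quaternion conjugation is reversion on the even subalgebra: the scalar is fixed and every grade-2 blade flips sign, giving -2 + 1/3*e12 - 2*e13 - 6/5*e23; translating back:
Answer: -2 - 6/5*i - 2j + 1/3*k


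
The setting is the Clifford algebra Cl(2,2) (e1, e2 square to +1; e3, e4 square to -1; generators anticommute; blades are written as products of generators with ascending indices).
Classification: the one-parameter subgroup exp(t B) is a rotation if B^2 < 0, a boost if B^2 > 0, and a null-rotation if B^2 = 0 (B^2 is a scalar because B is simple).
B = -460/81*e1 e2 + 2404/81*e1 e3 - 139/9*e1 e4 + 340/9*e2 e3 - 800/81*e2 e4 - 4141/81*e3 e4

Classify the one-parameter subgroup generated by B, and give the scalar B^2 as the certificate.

B^2 term by term: the squares give (-460/81)^2*(e1 e2)^2 + (2404/81)^2*(e1 e3)^2 + (-139/9)^2*(e1 e4)^2 + (340/9)^2*(e2 e3)^2 + (-800/81)^2*(e2 e4)^2 + (-4141/81)^2*(e3 e4)^2 = 211600/6561*(-1) + 5779216/6561*(+1) + 19321/81*(+1) + 115600/81*(+1) + 640000/6561*(+1) + 17147881/6561*(-1) = -16/9 (each basis 2-blade squares to minus the product of its generators' squares); cross terms between blades sharing an index anticommute and cancel; the commuting (index-disjoint) pairs give grade-4 terms 2*c*c'*(blade product), which cancel blade by blade — e1 e2 e3 e4: 3809720/6561 + 3846400/6561 - 94520/81 = 0 — confirming B is simple. So B^2 = -16/9.
Answer: rotation, certificate B^2 = -16/9. Note: conjugating B changes its blade decomposition but never the scalar B^2 = -16/9, whose sign settles the classification.


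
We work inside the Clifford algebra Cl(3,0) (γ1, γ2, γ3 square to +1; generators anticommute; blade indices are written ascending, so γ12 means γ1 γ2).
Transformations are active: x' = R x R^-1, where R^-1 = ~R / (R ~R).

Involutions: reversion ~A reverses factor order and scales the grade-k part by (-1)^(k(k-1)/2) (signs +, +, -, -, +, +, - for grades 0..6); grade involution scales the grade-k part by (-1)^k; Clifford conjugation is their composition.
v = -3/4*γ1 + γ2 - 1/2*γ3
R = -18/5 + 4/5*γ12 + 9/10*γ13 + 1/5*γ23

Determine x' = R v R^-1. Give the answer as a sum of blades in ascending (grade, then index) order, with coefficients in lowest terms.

~R = -18/5 - 4/5*γ12 - 9/10*γ13 - 1/5*γ23, and R ~R = 289/20, so R^-1 = ~R / (289/20).
R v = 61/20*γ1 - 31/10*γ2 + 91/40*γ3 - 29/20*γ123
Answer: -4681/5780*γ1 + 1048/1445*γ2 - 27/34*γ3
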